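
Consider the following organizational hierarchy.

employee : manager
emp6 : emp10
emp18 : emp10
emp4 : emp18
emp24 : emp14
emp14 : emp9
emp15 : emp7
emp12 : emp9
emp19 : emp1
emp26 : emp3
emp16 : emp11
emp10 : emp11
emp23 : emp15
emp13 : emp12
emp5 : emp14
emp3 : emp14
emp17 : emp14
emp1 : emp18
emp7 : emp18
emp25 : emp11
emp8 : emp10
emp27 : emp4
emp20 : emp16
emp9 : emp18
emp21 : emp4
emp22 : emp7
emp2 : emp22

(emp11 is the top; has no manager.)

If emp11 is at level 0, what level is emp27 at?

Chain from emp27 up to emp11: emp27 → emp4 → emp18 → emp10 → emp11. That is 4 steps up, so emp27 is 4 levels below emp11.

4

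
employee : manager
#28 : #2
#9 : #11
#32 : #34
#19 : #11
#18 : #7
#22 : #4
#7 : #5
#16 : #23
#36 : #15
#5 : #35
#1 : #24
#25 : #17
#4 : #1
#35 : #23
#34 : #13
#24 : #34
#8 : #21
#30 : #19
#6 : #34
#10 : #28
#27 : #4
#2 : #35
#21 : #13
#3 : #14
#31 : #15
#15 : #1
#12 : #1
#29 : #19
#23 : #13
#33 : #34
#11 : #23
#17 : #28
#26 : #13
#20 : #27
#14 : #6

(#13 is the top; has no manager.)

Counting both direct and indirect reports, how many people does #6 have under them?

#6 directly manages #14. Under #14: #3 (1). That's 2 in total.

2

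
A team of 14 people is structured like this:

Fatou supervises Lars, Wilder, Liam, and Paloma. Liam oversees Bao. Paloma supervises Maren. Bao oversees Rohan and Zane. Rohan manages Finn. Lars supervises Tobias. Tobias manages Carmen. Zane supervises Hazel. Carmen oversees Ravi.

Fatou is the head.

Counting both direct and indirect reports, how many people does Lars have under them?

Lars directly manages Tobias. Under Tobias: Carmen, Ravi (2). That's 3 in total.

3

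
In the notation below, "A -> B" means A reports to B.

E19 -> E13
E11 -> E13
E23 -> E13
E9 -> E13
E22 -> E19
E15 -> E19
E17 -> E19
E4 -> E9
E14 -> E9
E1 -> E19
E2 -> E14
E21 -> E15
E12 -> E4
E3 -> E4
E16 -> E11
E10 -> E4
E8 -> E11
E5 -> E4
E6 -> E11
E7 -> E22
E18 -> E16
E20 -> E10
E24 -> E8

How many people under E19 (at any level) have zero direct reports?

4

The people in E19's organization with no one reporting to them are E1, E17, E21, E7. That is 4.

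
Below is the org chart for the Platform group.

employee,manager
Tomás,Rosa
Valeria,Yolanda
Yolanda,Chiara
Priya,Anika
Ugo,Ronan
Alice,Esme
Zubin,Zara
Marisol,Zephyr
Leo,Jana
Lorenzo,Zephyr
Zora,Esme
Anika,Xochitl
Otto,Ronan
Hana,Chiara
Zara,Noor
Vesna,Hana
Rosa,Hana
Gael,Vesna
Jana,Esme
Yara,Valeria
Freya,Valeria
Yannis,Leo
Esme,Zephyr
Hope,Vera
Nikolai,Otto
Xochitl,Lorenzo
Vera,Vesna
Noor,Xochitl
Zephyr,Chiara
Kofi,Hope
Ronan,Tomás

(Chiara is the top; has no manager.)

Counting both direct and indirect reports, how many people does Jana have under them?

2

Jana directly manages Leo. Under Leo: Yannis (1). That's 2 in total.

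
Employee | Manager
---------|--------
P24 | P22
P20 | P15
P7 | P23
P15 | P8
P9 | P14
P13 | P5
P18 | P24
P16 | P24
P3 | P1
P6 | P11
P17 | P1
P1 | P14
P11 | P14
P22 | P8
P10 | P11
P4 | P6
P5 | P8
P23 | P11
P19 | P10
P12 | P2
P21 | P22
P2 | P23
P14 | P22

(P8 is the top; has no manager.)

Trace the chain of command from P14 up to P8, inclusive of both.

P14 -> P22 -> P8

P14 reports to P22. P22 reports to P8. P8 is at the top.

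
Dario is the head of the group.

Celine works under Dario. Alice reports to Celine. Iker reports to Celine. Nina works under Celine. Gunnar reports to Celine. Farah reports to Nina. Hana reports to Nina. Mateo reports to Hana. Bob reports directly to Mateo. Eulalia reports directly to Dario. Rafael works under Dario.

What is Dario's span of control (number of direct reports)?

3

Dario directly manages Celine, Eulalia, Rafael. That is 3 direct reports.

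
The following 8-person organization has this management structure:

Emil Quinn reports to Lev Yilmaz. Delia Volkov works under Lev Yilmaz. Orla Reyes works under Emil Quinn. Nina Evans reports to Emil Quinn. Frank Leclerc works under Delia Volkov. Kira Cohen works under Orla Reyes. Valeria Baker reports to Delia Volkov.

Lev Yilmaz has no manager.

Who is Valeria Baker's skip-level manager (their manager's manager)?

Lev Yilmaz

Valeria Baker reports to Delia Volkov, and Delia Volkov reports to Lev Yilmaz. So Valeria Baker's skip-level manager is Lev Yilmaz.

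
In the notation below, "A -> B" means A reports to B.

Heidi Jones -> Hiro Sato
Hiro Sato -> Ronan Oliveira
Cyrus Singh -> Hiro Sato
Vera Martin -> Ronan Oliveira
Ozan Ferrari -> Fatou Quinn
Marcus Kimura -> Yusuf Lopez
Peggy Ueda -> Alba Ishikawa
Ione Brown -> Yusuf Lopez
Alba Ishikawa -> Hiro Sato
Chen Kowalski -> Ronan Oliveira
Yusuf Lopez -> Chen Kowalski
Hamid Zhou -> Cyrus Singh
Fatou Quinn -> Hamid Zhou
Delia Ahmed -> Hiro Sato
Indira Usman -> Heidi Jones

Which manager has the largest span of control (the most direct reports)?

Hiro Sato

Direct-report counts: Ronan Oliveira has 3; Chen Kowalski has 1; Yusuf Lopez has 2; Hiro Sato has 4; Cyrus Singh has 1; Hamid Zhou has 1; Fatou Quinn has 1; Heidi Jones has 1; Alba Ishikawa has 1. The largest is 4, held by Hiro Sato.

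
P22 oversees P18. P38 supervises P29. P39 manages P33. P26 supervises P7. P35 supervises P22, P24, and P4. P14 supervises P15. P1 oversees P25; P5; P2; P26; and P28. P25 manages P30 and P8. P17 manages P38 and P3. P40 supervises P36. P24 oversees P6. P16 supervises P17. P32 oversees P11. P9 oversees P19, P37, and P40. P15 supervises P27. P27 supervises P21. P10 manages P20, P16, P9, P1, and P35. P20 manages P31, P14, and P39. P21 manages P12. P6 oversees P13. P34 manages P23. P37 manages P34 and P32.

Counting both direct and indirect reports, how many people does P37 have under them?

4

P37 directly manages P34, P32. Under P34: P23 (1). Under P32: P11 (1). So P37's organization is 2 direct reports plus everyone under them: 2 + 2 = 4.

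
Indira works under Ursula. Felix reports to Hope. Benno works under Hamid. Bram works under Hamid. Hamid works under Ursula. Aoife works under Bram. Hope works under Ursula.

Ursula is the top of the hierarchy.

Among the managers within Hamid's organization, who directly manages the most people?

Direct-report counts within Hamid's organization: Hamid has 2; Bram has 1. The largest is 2, held by Hamid.

Hamid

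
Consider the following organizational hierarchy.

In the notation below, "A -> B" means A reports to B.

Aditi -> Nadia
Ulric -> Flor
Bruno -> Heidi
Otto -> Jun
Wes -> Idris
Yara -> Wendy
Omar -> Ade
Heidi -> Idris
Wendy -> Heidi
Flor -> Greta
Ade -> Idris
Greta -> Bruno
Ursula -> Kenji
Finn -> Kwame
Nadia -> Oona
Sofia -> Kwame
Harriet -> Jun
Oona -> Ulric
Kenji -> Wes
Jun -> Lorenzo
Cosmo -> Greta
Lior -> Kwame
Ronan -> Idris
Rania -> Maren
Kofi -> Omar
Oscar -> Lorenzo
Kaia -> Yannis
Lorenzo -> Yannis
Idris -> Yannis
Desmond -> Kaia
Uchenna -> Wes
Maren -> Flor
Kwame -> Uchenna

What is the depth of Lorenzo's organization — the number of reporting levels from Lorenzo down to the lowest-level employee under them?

2

The longest chain under Lorenzo runs Lorenzo → Jun → Otto, which is 2 levels below Lorenzo.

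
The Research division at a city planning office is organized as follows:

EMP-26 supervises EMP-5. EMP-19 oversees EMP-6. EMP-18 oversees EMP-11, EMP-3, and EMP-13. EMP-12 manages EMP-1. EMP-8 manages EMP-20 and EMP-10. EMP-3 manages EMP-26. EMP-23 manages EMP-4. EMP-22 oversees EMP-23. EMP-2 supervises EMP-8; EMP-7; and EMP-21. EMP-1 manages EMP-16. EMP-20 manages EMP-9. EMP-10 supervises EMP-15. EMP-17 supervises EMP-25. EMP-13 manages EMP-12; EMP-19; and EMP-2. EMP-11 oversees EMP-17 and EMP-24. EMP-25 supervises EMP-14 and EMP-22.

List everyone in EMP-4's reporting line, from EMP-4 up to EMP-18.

EMP-4 -> EMP-23 -> EMP-22 -> EMP-25 -> EMP-17 -> EMP-11 -> EMP-18

EMP-4 reports to EMP-23. EMP-23 reports to EMP-22. EMP-22 reports to EMP-25. EMP-25 reports to EMP-17. EMP-17 reports to EMP-11. EMP-11 reports to EMP-18. EMP-18 is at the top.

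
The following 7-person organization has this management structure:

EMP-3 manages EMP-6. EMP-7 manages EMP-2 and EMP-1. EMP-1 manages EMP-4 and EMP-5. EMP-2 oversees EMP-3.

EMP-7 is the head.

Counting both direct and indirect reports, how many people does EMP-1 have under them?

2

EMP-1 directly manages EMP-4, EMP-5. EMP-4 has no reports. EMP-5 has no reports. So EMP-1's organization is 2 direct reports plus everyone under them: 1 + 1 = 2.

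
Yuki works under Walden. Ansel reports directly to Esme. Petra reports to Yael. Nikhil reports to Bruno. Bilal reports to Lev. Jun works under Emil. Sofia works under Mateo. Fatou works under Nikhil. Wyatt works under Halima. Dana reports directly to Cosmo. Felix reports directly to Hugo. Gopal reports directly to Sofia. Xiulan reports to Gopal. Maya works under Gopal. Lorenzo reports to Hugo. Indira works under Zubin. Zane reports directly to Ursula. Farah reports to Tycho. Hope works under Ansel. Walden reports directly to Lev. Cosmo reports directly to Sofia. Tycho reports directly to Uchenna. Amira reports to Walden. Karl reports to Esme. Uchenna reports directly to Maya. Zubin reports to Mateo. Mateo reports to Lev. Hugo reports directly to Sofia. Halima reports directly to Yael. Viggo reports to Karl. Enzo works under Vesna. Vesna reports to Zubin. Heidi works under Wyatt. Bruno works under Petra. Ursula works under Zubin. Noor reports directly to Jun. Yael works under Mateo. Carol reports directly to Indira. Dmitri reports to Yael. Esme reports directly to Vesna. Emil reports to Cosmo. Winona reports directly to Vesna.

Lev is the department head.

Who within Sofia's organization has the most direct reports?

Sofia

Direct-report counts within Sofia's organization: Sofia has 3; Hugo has 2; Gopal has 2; Maya has 1; Uchenna has 1; Tycho has 1; Cosmo has 2; Emil has 1; Jun has 1. The largest is 3, held by Sofia.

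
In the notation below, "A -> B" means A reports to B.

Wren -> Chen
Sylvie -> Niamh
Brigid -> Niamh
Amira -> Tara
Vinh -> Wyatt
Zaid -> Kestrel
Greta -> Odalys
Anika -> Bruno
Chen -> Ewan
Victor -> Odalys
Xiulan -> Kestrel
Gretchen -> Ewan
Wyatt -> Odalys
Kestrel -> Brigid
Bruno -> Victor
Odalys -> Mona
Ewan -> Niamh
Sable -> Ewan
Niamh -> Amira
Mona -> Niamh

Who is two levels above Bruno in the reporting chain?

Bruno reports to Victor, and Victor reports to Odalys. So Bruno's skip-level manager is Odalys.

Odalys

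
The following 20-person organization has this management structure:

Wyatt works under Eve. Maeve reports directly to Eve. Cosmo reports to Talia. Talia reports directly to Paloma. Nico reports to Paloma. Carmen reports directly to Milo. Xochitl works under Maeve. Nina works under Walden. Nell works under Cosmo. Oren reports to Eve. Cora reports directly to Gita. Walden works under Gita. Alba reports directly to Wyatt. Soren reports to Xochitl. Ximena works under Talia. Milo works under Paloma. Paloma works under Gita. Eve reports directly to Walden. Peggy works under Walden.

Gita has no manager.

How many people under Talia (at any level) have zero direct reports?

2

The people in Talia's organization with no one reporting to them are Nell, Ximena. That is 2.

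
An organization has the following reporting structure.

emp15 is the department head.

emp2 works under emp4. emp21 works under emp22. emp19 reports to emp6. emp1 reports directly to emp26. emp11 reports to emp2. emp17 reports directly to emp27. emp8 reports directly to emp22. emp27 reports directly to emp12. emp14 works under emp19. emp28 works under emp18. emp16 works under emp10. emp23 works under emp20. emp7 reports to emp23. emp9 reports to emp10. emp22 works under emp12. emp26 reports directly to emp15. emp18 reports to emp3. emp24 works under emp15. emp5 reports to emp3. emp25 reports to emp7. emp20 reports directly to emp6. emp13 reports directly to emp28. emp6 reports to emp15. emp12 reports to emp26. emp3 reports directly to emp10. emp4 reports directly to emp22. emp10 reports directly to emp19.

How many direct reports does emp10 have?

3

emp10 directly manages emp3, emp16, emp9. That is 3 direct reports.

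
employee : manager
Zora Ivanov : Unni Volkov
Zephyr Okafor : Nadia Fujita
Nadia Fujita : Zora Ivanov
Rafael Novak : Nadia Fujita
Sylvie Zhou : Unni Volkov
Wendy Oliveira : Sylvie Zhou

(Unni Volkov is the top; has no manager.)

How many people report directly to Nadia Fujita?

Nadia Fujita directly manages Zephyr Okafor, Rafael Novak. That is 2 direct reports.

2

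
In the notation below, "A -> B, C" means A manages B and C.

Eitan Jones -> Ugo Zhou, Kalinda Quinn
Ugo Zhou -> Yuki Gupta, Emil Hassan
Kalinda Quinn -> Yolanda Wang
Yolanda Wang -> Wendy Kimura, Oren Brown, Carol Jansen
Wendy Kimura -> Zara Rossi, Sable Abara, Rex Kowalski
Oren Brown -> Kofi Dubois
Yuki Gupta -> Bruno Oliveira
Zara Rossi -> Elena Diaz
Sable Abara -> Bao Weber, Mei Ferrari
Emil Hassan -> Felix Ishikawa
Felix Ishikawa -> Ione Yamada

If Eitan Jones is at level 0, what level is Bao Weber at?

5

Chain from Bao Weber up to Eitan Jones: Bao Weber → Sable Abara → Wendy Kimura → Yolanda Wang → Kalinda Quinn → Eitan Jones. That is 5 steps up, so Bao Weber is 5 levels below Eitan Jones.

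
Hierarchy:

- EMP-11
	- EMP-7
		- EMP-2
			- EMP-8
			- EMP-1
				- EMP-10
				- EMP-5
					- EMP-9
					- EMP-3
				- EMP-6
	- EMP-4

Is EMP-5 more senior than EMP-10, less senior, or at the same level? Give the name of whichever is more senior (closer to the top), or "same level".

Both EMP-5 and EMP-10 are 4 levels below EMP-11.

same level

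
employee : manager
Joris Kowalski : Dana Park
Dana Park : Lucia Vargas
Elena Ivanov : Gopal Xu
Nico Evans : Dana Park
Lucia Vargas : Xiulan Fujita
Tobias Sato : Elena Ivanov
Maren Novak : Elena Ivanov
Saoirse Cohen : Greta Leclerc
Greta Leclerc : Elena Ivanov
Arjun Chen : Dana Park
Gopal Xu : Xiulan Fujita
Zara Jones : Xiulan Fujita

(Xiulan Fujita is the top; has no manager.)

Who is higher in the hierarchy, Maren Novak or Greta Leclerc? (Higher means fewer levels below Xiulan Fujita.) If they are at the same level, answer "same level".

same level

Both Maren Novak and Greta Leclerc are 3 levels below Xiulan Fujita.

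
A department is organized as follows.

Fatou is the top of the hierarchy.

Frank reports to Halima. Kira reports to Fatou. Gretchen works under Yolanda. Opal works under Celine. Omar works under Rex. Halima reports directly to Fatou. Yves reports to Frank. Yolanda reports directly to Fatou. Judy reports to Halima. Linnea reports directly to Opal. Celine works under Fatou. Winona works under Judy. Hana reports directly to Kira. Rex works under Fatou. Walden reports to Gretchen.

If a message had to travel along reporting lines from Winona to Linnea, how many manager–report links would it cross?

Winona is 3 levels below Fatou, and Linnea is 3 levels below Fatou (their lowest common manager). The shortest path runs up from Winona to Fatou and back down to Linnea: 3 + 3 = 6 links.

6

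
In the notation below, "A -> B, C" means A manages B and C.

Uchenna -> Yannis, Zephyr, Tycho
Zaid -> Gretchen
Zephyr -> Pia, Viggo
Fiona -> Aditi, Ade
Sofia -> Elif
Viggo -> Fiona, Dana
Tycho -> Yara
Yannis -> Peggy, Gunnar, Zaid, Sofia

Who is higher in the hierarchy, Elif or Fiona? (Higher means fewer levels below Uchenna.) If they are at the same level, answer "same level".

same level

Both Elif and Fiona are 3 levels below Uchenna.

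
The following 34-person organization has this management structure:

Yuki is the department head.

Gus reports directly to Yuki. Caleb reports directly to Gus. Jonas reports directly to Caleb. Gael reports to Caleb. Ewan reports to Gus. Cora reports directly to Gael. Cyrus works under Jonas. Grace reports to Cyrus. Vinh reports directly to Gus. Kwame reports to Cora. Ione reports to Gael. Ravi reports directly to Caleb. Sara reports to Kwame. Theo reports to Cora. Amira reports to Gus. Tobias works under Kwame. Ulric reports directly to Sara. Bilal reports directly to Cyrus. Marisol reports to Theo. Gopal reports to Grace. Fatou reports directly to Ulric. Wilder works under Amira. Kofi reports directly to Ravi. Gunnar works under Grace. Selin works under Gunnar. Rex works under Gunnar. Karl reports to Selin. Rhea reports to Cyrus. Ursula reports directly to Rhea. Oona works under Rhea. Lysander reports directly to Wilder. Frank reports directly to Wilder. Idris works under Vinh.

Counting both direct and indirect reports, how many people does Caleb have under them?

24

Caleb directly manages Jonas, Gael, Ravi. Under Jonas: Cyrus, Rhea, Oona, Ursula, Bilal, Grace, Gunnar, Rex, Selin, Karl, Gopal (11). Under Gael: Ione, Cora, Theo, Marisol, Kwame, Tobias, Sara, Ulric, Fatou (9). Under Ravi: Kofi (1). So Caleb's organization is 3 direct reports plus everyone under them: 12 + 10 + 2 = 24.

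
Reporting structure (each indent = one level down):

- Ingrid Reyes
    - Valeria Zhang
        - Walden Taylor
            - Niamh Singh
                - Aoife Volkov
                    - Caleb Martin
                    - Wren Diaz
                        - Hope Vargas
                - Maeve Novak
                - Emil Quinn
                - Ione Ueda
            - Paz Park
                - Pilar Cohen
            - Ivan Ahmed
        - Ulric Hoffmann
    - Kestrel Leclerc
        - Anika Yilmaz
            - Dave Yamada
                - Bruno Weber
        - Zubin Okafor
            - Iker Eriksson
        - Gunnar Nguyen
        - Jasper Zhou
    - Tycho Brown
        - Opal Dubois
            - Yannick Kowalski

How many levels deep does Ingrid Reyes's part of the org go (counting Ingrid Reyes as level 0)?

The longest chain under Ingrid Reyes runs Ingrid Reyes → Valeria Zhang → Walden Taylor → Niamh Singh → Aoife Volkov → Wren Diaz → Hope Vargas, which is 6 levels below Ingrid Reyes.

6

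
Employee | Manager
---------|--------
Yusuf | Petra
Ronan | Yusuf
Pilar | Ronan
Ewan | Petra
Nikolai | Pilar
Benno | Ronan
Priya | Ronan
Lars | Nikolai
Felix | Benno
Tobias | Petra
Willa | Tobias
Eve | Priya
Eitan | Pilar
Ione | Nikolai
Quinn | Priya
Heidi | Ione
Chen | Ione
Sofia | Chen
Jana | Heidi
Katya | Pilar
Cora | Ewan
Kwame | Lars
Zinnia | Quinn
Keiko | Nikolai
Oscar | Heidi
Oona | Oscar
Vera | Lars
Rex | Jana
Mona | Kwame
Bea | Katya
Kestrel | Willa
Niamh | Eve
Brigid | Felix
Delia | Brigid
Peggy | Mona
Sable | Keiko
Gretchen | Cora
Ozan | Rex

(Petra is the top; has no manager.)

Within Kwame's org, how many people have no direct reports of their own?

The only person in Kwame's organization with no one reporting to them is Peggy. That is 1.

1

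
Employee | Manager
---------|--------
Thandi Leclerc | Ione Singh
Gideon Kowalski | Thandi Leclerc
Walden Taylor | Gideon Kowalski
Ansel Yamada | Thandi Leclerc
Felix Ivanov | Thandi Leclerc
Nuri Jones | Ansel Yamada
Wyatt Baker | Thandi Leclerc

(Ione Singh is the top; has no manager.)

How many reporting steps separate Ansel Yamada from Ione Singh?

2

Chain from Ansel Yamada up to Ione Singh: Ansel Yamada → Thandi Leclerc → Ione Singh. That is 2 steps up, so Ansel Yamada is 2 levels below Ione Singh.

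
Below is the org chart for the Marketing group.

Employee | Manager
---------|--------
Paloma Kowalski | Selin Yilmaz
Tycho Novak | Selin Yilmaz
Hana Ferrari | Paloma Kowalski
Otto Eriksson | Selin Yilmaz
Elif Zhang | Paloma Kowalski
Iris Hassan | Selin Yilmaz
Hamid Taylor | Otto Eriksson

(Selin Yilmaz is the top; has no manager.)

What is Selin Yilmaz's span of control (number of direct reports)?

4

Selin Yilmaz directly manages Paloma Kowalski, Tycho Novak, Otto Eriksson, Iris Hassan. That is 4 direct reports.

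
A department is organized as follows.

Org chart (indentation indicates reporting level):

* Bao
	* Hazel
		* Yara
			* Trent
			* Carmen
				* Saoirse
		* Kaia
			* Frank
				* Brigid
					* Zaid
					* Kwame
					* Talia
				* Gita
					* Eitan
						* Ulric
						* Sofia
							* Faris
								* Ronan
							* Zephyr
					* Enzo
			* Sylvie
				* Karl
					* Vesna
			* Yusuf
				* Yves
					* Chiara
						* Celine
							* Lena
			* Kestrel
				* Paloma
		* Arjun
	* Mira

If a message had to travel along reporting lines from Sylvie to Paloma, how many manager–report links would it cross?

Sylvie is 1 level below Kaia, and Paloma is 2 levels below Kaia (their lowest common manager). The shortest path runs up from Sylvie to Kaia and back down to Paloma: 1 + 2 = 3 links.

3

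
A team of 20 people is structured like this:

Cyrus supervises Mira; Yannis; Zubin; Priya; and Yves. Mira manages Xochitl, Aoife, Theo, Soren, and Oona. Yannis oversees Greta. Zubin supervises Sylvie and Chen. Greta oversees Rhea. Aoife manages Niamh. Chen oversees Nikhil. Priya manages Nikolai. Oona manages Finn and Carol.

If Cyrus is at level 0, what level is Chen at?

2

Chain from Chen up to Cyrus: Chen → Zubin → Cyrus. That is 2 steps up, so Chen is 2 levels below Cyrus.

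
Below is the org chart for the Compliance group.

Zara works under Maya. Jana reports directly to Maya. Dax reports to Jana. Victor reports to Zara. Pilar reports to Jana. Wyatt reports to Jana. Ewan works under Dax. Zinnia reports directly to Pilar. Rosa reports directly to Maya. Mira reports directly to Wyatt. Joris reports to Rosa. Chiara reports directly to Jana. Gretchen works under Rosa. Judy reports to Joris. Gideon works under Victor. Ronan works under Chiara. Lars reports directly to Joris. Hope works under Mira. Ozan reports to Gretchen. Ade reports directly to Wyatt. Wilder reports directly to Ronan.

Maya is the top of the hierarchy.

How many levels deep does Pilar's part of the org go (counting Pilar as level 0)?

The longest chain under Pilar runs Pilar → Zinnia, which is 1 level below Pilar.

1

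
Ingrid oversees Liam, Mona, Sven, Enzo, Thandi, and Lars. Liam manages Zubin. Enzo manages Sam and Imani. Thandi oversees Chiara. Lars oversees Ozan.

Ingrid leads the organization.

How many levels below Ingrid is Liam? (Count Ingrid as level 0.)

Chain from Liam up to Ingrid: Liam → Ingrid. That is 1 step up, so Liam is 1 level below Ingrid.

1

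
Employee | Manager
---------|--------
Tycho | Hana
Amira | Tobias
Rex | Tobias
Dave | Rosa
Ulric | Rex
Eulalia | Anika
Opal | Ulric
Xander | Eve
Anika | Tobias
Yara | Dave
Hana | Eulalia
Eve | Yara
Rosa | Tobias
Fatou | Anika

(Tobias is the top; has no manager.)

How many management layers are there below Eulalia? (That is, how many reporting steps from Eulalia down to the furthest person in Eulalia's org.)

The longest chain under Eulalia runs Eulalia → Hana → Tycho, which is 2 levels below Eulalia.

2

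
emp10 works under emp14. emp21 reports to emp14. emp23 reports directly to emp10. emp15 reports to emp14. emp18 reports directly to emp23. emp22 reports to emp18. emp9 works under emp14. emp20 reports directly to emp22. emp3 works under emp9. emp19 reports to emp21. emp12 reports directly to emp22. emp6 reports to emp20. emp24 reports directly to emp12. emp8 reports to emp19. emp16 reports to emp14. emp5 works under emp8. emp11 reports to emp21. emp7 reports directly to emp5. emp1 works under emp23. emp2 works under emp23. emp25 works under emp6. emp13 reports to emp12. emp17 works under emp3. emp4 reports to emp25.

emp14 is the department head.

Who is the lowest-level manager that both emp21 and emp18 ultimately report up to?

emp14

emp21's chain of managers is emp14. emp18's chain of managers is emp23, emp10, emp14. The first manager that appears in both chains is emp14.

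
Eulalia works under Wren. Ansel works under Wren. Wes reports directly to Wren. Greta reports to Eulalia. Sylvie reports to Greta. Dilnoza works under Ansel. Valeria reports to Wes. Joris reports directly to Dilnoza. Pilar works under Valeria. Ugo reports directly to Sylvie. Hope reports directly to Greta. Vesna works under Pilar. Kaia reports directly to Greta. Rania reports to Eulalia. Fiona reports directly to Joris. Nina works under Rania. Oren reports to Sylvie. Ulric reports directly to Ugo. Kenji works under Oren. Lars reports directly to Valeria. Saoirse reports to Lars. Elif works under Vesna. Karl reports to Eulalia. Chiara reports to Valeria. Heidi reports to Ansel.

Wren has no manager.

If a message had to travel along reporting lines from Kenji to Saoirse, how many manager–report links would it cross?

9

Kenji is 5 levels below Wren, and Saoirse is 4 levels below Wren (their lowest common manager). The shortest path runs up from Kenji to Wren and back down to Saoirse: 5 + 4 = 9 links.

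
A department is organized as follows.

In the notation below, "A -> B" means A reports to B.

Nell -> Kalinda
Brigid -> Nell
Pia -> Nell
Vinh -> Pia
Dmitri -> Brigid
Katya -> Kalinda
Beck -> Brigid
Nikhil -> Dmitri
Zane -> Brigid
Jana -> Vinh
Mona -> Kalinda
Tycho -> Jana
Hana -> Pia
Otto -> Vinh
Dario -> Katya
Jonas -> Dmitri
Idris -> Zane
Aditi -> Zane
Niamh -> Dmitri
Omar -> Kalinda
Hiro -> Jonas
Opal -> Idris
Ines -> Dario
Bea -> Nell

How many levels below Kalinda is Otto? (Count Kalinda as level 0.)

4

Chain from Otto up to Kalinda: Otto → Vinh → Pia → Nell → Kalinda. That is 4 steps up, so Otto is 4 levels below Kalinda.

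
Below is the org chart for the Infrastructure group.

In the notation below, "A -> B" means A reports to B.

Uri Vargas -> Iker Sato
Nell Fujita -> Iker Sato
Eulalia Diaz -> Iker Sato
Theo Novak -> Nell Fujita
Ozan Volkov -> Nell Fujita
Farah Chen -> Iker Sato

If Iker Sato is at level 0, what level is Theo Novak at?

2

Chain from Theo Novak up to Iker Sato: Theo Novak → Nell Fujita → Iker Sato. That is 2 steps up, so Theo Novak is 2 levels below Iker Sato.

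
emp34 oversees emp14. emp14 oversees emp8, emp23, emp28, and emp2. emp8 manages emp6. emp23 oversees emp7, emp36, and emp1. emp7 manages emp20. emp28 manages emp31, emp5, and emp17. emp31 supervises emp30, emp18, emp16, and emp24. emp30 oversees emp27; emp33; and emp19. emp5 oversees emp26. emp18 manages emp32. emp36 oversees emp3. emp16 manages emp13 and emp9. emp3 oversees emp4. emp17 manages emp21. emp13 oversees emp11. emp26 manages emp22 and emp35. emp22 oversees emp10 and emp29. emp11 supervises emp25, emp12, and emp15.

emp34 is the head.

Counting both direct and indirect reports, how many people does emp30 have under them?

emp30 directly manages emp27, emp33, emp19. emp27 has no reports. emp33 has no reports. emp19 has no reports. So emp30's organization is 3 direct reports plus everyone under them: 1 + 1 + 1 = 3.

3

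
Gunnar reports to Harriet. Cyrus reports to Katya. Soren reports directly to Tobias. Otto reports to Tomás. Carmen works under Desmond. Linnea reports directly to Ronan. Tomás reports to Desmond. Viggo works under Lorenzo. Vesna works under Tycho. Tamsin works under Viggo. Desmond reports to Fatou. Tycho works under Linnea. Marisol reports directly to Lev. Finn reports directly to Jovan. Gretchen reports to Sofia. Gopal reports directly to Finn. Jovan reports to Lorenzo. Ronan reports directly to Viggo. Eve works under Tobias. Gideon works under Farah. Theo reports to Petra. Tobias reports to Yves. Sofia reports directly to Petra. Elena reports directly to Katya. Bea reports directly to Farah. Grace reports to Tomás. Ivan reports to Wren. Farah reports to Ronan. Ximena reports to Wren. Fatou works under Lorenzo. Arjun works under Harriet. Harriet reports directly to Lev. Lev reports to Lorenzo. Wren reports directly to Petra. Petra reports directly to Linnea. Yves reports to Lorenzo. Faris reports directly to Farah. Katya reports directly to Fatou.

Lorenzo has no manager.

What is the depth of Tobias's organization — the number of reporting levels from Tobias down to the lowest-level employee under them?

1

The longest chain under Tobias runs Tobias → Soren, which is 1 level below Tobias.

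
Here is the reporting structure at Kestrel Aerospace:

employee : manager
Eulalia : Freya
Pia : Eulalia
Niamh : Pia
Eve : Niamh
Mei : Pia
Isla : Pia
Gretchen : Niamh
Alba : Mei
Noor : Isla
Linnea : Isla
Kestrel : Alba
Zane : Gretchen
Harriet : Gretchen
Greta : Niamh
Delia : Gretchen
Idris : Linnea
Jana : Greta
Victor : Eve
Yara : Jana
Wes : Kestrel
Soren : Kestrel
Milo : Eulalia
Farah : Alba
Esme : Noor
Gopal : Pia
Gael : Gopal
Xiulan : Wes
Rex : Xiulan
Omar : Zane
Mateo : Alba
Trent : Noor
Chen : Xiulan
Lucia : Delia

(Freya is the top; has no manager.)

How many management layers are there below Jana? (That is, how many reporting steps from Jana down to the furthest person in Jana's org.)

The longest chain under Jana runs Jana → Yara, which is 1 level below Jana.

1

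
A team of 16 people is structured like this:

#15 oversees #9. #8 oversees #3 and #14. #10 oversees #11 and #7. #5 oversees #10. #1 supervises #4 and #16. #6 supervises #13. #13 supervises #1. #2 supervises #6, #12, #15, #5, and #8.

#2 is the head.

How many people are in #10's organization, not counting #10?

2

#10 directly manages #11, #7. #11 has no reports. #7 has no reports. So #10's organization is 2 direct reports plus everyone under them: 1 + 1 = 2.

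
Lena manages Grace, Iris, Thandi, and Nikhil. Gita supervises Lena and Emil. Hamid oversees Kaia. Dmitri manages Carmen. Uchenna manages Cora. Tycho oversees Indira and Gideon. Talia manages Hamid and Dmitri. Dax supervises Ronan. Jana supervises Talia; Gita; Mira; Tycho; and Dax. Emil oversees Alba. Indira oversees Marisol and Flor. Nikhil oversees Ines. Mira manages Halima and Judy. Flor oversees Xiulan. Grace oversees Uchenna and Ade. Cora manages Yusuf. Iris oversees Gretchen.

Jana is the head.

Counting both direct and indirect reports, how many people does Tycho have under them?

5

Tycho directly manages Indira, Gideon. Under Indira: Flor, Xiulan, Marisol (3). Gideon has no reports. So Tycho's organization is 2 direct reports plus everyone under them: 4 + 1 = 5.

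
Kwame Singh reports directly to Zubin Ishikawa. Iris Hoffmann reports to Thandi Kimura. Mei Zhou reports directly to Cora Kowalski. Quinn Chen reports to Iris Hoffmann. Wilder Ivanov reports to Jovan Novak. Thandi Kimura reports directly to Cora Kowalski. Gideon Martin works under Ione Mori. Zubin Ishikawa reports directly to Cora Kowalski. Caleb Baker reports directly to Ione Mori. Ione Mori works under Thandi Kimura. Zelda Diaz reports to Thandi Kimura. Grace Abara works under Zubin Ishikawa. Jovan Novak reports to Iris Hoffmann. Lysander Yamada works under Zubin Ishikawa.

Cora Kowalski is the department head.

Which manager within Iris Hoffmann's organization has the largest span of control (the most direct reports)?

Direct-report counts within Iris Hoffmann's organization: Iris Hoffmann has 2; Jovan Novak has 1. The largest is 2, held by Iris Hoffmann.

Iris Hoffmann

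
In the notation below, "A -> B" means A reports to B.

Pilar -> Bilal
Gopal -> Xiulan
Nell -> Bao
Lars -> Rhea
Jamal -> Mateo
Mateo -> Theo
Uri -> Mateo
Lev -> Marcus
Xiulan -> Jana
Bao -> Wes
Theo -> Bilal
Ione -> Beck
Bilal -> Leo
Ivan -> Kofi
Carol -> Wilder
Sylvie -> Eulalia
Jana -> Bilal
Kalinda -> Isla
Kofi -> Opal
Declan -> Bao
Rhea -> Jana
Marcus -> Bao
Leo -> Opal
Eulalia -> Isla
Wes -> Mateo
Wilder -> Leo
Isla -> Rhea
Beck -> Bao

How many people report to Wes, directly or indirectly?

7

Wes directly manages Bao. Under Bao: Declan, Beck, Ione, Nell, Marcus, Lev (6). That's 7 in total.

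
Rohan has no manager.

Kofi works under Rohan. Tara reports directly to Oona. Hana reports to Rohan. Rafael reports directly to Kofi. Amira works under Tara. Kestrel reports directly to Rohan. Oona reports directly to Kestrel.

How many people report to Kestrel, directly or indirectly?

3

Kestrel directly manages Oona. Under Oona: Tara, Amira (2). That's 3 in total.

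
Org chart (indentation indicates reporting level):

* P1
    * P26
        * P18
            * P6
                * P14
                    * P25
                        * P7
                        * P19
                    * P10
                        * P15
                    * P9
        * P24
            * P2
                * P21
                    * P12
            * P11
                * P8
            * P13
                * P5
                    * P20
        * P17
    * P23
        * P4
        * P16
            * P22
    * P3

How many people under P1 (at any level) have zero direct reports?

The people in P1's organization with no one reporting to them are P3, P22, P4, P17, P20, P8, P12, P9, P15, P19, P7. That is 11.

11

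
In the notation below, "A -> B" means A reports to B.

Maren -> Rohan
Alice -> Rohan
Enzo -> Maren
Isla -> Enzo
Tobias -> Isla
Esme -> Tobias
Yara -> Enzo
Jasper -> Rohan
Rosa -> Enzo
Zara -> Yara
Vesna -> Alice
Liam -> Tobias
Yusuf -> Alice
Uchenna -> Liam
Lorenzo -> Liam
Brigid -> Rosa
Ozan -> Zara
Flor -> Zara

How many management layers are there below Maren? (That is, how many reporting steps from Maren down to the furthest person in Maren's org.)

5

The longest chain under Maren runs Maren → Enzo → Isla → Tobias → Liam → Lorenzo, which is 5 levels below Maren.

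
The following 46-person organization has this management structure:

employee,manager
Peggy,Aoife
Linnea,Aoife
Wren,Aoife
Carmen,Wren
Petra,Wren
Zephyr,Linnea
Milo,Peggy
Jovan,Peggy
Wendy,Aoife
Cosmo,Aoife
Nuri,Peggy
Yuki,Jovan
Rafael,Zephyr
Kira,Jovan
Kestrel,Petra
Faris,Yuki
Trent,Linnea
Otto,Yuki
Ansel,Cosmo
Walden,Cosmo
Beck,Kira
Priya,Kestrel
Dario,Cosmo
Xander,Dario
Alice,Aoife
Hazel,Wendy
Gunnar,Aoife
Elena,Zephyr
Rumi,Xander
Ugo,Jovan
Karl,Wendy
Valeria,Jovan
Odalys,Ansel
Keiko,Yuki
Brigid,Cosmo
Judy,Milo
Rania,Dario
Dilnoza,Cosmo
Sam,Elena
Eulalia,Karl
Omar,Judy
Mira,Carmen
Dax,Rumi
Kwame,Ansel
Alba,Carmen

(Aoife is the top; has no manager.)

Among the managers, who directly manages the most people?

Direct-report counts: Aoife has 7; Cosmo has 5; Dario has 2; Xander has 1; Rumi has 1; Ansel has 2; Wendy has 2; Karl has 1; Wren has 2; Petra has 1; Kestrel has 1; Carmen has 2; Linnea has 2; Zephyr has 2; Elena has 1; Peggy has 3; Jovan has 4; Kira has 1; Yuki has 3; Milo has 1; Judy has 1. The largest is 7, held by Aoife.

Aoife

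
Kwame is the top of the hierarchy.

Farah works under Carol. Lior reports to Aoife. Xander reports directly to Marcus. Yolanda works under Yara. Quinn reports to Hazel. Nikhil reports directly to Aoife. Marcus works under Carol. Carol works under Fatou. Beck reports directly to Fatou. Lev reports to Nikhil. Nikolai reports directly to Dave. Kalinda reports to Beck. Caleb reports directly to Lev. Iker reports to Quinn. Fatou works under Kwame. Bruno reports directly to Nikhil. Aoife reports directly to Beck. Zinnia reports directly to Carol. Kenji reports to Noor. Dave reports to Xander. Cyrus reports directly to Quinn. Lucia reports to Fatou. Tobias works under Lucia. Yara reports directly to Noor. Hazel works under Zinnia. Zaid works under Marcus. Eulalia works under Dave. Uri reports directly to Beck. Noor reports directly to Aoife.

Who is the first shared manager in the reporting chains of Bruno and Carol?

Fatou

Bruno's chain of managers is Nikhil, Aoife, Beck, Fatou, Kwame. Carol's chain of managers is Fatou, Kwame. The first manager that appears in both chains is Fatou.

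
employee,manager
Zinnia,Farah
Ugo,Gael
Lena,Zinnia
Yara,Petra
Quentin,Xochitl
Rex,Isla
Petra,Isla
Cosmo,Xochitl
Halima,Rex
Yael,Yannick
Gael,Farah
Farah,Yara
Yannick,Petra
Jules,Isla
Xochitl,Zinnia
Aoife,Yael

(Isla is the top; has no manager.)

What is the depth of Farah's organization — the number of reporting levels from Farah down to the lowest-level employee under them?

The longest chain under Farah runs Farah → Zinnia → Xochitl → Cosmo, which is 3 levels below Farah.

3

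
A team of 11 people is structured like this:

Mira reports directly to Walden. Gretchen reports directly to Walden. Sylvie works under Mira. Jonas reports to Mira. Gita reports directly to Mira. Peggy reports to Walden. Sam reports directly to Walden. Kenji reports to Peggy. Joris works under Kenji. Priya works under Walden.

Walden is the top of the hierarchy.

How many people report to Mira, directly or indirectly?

3

Mira directly manages Sylvie, Jonas, Gita. Sylvie has no reports. Jonas has no reports. Gita has no reports. So Mira's organization is 3 direct reports plus everyone under them: 1 + 1 + 1 = 3.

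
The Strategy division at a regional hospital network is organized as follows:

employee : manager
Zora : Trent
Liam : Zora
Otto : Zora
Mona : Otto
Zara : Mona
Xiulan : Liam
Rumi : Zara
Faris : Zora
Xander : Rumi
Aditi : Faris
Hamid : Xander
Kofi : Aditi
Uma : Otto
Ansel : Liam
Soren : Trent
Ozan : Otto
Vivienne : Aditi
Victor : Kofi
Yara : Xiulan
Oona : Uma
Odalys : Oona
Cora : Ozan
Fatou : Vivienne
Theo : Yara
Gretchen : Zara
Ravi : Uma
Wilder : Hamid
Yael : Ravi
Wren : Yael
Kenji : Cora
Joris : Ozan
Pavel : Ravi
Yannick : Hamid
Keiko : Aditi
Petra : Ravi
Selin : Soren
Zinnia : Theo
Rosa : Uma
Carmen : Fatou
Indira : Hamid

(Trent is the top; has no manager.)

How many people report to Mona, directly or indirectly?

Mona directly manages Zara. Under Zara: Gretchen, Rumi, Xander, Hamid, Indira, Yannick, Wilder (7). That's 8 in total.

8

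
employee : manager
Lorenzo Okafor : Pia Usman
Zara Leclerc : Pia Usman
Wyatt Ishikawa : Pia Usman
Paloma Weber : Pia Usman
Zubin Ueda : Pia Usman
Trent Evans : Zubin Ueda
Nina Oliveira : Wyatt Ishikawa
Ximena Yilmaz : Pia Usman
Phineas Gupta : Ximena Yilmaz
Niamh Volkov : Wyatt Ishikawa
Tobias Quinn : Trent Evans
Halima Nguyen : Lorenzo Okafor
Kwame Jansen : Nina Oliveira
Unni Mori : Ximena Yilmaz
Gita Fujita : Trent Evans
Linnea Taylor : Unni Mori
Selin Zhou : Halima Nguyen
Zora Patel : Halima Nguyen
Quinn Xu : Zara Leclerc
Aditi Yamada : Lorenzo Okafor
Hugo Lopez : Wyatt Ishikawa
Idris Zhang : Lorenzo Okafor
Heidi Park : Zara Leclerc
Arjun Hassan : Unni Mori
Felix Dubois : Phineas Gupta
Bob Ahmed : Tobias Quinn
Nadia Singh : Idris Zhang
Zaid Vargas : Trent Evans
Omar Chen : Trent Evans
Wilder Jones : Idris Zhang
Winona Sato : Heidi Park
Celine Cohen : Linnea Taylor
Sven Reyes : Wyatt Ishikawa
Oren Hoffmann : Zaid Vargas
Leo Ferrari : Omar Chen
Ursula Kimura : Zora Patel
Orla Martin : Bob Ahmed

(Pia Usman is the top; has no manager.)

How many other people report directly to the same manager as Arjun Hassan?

1

Arjun Hassan reports to Unni Mori. Unni Mori's other direct reports are Linnea Taylor — 1 peer.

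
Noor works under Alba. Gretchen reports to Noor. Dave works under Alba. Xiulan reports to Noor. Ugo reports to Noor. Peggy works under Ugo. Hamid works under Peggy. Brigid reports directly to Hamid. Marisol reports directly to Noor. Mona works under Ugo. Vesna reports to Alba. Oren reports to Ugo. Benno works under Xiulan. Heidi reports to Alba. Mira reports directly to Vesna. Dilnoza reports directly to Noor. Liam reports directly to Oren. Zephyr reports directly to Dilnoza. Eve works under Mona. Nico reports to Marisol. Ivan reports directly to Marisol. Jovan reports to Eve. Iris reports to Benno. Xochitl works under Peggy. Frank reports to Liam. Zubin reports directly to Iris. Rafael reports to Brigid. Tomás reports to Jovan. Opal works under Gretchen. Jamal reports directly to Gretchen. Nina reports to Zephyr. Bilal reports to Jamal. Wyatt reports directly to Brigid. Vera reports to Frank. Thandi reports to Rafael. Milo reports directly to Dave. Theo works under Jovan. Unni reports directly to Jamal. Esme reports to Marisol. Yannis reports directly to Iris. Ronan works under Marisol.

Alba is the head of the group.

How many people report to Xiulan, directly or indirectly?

4

Xiulan directly manages Benno. Under Benno: Iris, Yannis, Zubin (3). That's 4 in total.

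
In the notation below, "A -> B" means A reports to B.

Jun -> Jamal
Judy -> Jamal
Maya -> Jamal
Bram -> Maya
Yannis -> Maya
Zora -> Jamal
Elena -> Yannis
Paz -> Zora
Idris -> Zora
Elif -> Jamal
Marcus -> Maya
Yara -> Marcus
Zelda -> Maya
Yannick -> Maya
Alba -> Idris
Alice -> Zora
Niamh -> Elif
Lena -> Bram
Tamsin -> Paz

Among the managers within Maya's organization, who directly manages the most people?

Direct-report counts within Maya's organization: Maya has 5; Marcus has 1; Yannis has 1; Bram has 1. The largest is 5, held by Maya.

Maya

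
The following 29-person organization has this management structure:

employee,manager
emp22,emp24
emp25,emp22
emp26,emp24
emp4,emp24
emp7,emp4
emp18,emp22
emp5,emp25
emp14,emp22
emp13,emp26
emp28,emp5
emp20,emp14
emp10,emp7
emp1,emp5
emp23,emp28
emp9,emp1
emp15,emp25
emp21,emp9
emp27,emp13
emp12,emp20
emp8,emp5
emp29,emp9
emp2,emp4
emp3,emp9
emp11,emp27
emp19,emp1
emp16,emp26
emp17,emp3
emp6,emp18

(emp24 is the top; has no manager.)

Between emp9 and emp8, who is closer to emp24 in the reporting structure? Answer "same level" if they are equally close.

emp8

emp9 is 5 levels below emp24; emp8 is 4. emp8 is higher.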